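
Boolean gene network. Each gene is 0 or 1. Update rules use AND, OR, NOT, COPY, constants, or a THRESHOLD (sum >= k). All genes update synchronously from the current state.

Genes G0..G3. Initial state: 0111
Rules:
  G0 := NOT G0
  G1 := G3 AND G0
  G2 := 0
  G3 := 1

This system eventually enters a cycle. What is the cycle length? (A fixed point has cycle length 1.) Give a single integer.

Step 0: 0111
Step 1: G0=NOT G0=NOT 0=1 G1=G3&G0=1&0=0 G2=0(const) G3=1(const) -> 1001
Step 2: G0=NOT G0=NOT 1=0 G1=G3&G0=1&1=1 G2=0(const) G3=1(const) -> 0101
Step 3: G0=NOT G0=NOT 0=1 G1=G3&G0=1&0=0 G2=0(const) G3=1(const) -> 1001
State from step 3 equals state from step 1 -> cycle length 2

Answer: 2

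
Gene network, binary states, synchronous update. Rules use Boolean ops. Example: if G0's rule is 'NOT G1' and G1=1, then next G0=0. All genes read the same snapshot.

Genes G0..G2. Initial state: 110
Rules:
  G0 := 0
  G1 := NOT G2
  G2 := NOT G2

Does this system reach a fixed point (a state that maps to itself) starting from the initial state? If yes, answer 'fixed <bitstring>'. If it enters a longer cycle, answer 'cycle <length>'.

Answer: cycle 2

Derivation:
Step 0: 110
Step 1: G0=0(const) G1=NOT G2=NOT 0=1 G2=NOT G2=NOT 0=1 -> 011
Step 2: G0=0(const) G1=NOT G2=NOT 1=0 G2=NOT G2=NOT 1=0 -> 000
Step 3: G0=0(const) G1=NOT G2=NOT 0=1 G2=NOT G2=NOT 0=1 -> 011
Cycle of length 2 starting at step 1 -> no fixed point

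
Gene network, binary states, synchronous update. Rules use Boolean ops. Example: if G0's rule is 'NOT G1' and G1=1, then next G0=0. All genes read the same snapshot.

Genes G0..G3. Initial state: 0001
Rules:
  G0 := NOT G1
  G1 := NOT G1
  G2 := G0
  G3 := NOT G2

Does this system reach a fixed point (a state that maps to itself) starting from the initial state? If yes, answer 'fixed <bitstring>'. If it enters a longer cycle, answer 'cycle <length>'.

Answer: cycle 2

Derivation:
Step 0: 0001
Step 1: G0=NOT G1=NOT 0=1 G1=NOT G1=NOT 0=1 G2=G0=0 G3=NOT G2=NOT 0=1 -> 1101
Step 2: G0=NOT G1=NOT 1=0 G1=NOT G1=NOT 1=0 G2=G0=1 G3=NOT G2=NOT 0=1 -> 0011
Step 3: G0=NOT G1=NOT 0=1 G1=NOT G1=NOT 0=1 G2=G0=0 G3=NOT G2=NOT 1=0 -> 1100
Step 4: G0=NOT G1=NOT 1=0 G1=NOT G1=NOT 1=0 G2=G0=1 G3=NOT G2=NOT 0=1 -> 0011
Cycle of length 2 starting at step 2 -> no fixed point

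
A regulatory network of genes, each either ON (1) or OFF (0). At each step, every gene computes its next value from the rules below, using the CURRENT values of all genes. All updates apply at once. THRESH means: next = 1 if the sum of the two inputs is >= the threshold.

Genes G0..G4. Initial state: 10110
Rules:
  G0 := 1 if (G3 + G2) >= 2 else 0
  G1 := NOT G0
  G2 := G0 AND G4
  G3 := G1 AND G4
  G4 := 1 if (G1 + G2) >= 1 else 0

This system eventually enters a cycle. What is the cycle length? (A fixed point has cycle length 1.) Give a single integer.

Answer: 1

Derivation:
Step 0: 10110
Step 1: G0=(1+1>=2)=1 G1=NOT G0=NOT 1=0 G2=G0&G4=1&0=0 G3=G1&G4=0&0=0 G4=(0+1>=1)=1 -> 10001
Step 2: G0=(0+0>=2)=0 G1=NOT G0=NOT 1=0 G2=G0&G4=1&1=1 G3=G1&G4=0&1=0 G4=(0+0>=1)=0 -> 00100
Step 3: G0=(0+1>=2)=0 G1=NOT G0=NOT 0=1 G2=G0&G4=0&0=0 G3=G1&G4=0&0=0 G4=(0+1>=1)=1 -> 01001
Step 4: G0=(0+0>=2)=0 G1=NOT G0=NOT 0=1 G2=G0&G4=0&1=0 G3=G1&G4=1&1=1 G4=(1+0>=1)=1 -> 01011
Step 5: G0=(1+0>=2)=0 G1=NOT G0=NOT 0=1 G2=G0&G4=0&1=0 G3=G1&G4=1&1=1 G4=(1+0>=1)=1 -> 01011
State from step 5 equals state from step 4 -> cycle length 1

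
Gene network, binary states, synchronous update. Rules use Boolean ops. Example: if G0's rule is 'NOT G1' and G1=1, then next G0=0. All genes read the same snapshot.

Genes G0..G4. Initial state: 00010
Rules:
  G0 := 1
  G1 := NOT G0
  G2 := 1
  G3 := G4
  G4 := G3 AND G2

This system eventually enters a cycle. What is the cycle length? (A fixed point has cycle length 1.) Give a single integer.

Answer: 1

Derivation:
Step 0: 00010
Step 1: G0=1(const) G1=NOT G0=NOT 0=1 G2=1(const) G3=G4=0 G4=G3&G2=1&0=0 -> 11100
Step 2: G0=1(const) G1=NOT G0=NOT 1=0 G2=1(const) G3=G4=0 G4=G3&G2=0&1=0 -> 10100
Step 3: G0=1(const) G1=NOT G0=NOT 1=0 G2=1(const) G3=G4=0 G4=G3&G2=0&1=0 -> 10100
State from step 3 equals state from step 2 -> cycle length 1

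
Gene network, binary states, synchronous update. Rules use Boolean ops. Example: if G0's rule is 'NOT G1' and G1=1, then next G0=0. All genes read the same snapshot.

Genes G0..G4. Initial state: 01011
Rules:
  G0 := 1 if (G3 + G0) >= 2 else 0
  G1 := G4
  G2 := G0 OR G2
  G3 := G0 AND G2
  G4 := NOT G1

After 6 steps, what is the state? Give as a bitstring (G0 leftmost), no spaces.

Step 1: G0=(1+0>=2)=0 G1=G4=1 G2=G0|G2=0|0=0 G3=G0&G2=0&0=0 G4=NOT G1=NOT 1=0 -> 01000
Step 2: G0=(0+0>=2)=0 G1=G4=0 G2=G0|G2=0|0=0 G3=G0&G2=0&0=0 G4=NOT G1=NOT 1=0 -> 00000
Step 3: G0=(0+0>=2)=0 G1=G4=0 G2=G0|G2=0|0=0 G3=G0&G2=0&0=0 G4=NOT G1=NOT 0=1 -> 00001
Step 4: G0=(0+0>=2)=0 G1=G4=1 G2=G0|G2=0|0=0 G3=G0&G2=0&0=0 G4=NOT G1=NOT 0=1 -> 01001
Step 5: G0=(0+0>=2)=0 G1=G4=1 G2=G0|G2=0|0=0 G3=G0&G2=0&0=0 G4=NOT G1=NOT 1=0 -> 01000
Step 6: G0=(0+0>=2)=0 G1=G4=0 G2=G0|G2=0|0=0 G3=G0&G2=0&0=0 G4=NOT G1=NOT 1=0 -> 00000

00000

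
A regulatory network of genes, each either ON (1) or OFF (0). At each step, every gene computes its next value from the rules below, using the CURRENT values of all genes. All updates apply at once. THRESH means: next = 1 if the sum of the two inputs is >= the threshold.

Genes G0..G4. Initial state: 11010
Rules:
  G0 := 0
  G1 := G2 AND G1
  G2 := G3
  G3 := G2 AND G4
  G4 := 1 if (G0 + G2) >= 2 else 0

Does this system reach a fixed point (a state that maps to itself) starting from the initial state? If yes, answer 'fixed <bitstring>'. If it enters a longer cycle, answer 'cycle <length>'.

Answer: fixed 00000

Derivation:
Step 0: 11010
Step 1: G0=0(const) G1=G2&G1=0&1=0 G2=G3=1 G3=G2&G4=0&0=0 G4=(1+0>=2)=0 -> 00100
Step 2: G0=0(const) G1=G2&G1=1&0=0 G2=G3=0 G3=G2&G4=1&0=0 G4=(0+1>=2)=0 -> 00000
Step 3: G0=0(const) G1=G2&G1=0&0=0 G2=G3=0 G3=G2&G4=0&0=0 G4=(0+0>=2)=0 -> 00000
Fixed point reached at step 2: 00000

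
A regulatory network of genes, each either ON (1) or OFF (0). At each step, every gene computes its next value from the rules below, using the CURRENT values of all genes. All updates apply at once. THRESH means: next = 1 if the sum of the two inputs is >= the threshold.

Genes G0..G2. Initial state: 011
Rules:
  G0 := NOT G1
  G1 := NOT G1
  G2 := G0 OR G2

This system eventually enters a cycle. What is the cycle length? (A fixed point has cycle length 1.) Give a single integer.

Answer: 2

Derivation:
Step 0: 011
Step 1: G0=NOT G1=NOT 1=0 G1=NOT G1=NOT 1=0 G2=G0|G2=0|1=1 -> 001
Step 2: G0=NOT G1=NOT 0=1 G1=NOT G1=NOT 0=1 G2=G0|G2=0|1=1 -> 111
Step 3: G0=NOT G1=NOT 1=0 G1=NOT G1=NOT 1=0 G2=G0|G2=1|1=1 -> 001
State from step 3 equals state from step 1 -> cycle length 2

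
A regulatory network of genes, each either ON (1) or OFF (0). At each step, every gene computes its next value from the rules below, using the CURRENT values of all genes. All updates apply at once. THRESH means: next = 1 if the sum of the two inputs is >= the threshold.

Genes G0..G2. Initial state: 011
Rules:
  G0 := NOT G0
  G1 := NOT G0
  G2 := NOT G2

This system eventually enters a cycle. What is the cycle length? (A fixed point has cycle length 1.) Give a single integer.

Step 0: 011
Step 1: G0=NOT G0=NOT 0=1 G1=NOT G0=NOT 0=1 G2=NOT G2=NOT 1=0 -> 110
Step 2: G0=NOT G0=NOT 1=0 G1=NOT G0=NOT 1=0 G2=NOT G2=NOT 0=1 -> 001
Step 3: G0=NOT G0=NOT 0=1 G1=NOT G0=NOT 0=1 G2=NOT G2=NOT 1=0 -> 110
State from step 3 equals state from step 1 -> cycle length 2

Answer: 2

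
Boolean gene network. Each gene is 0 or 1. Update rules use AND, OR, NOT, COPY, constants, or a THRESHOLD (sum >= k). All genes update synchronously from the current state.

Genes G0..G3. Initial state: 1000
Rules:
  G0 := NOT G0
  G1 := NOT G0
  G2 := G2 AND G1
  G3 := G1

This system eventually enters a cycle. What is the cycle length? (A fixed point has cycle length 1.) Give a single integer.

Answer: 2

Derivation:
Step 0: 1000
Step 1: G0=NOT G0=NOT 1=0 G1=NOT G0=NOT 1=0 G2=G2&G1=0&0=0 G3=G1=0 -> 0000
Step 2: G0=NOT G0=NOT 0=1 G1=NOT G0=NOT 0=1 G2=G2&G1=0&0=0 G3=G1=0 -> 1100
Step 3: G0=NOT G0=NOT 1=0 G1=NOT G0=NOT 1=0 G2=G2&G1=0&1=0 G3=G1=1 -> 0001
Step 4: G0=NOT G0=NOT 0=1 G1=NOT G0=NOT 0=1 G2=G2&G1=0&0=0 G3=G1=0 -> 1100
State from step 4 equals state from step 2 -> cycle length 2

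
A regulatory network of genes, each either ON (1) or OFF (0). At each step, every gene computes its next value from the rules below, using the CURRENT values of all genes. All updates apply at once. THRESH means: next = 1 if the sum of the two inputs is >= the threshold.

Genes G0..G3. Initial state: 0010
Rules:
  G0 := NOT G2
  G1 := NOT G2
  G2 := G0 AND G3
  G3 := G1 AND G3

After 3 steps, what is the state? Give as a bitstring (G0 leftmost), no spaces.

Step 1: G0=NOT G2=NOT 1=0 G1=NOT G2=NOT 1=0 G2=G0&G3=0&0=0 G3=G1&G3=0&0=0 -> 0000
Step 2: G0=NOT G2=NOT 0=1 G1=NOT G2=NOT 0=1 G2=G0&G3=0&0=0 G3=G1&G3=0&0=0 -> 1100
Step 3: G0=NOT G2=NOT 0=1 G1=NOT G2=NOT 0=1 G2=G0&G3=1&0=0 G3=G1&G3=1&0=0 -> 1100

1100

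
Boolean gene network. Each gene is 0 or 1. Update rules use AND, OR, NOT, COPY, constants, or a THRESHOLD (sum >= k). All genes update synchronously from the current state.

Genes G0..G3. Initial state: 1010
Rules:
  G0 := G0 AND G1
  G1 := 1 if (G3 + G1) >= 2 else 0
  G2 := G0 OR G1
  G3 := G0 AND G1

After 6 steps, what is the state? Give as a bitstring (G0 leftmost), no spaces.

Step 1: G0=G0&G1=1&0=0 G1=(0+0>=2)=0 G2=G0|G1=1|0=1 G3=G0&G1=1&0=0 -> 0010
Step 2: G0=G0&G1=0&0=0 G1=(0+0>=2)=0 G2=G0|G1=0|0=0 G3=G0&G1=0&0=0 -> 0000
Step 3: G0=G0&G1=0&0=0 G1=(0+0>=2)=0 G2=G0|G1=0|0=0 G3=G0&G1=0&0=0 -> 0000
Step 4: G0=G0&G1=0&0=0 G1=(0+0>=2)=0 G2=G0|G1=0|0=0 G3=G0&G1=0&0=0 -> 0000
Step 5: G0=G0&G1=0&0=0 G1=(0+0>=2)=0 G2=G0|G1=0|0=0 G3=G0&G1=0&0=0 -> 0000
Step 6: G0=G0&G1=0&0=0 G1=(0+0>=2)=0 G2=G0|G1=0|0=0 G3=G0&G1=0&0=0 -> 0000

0000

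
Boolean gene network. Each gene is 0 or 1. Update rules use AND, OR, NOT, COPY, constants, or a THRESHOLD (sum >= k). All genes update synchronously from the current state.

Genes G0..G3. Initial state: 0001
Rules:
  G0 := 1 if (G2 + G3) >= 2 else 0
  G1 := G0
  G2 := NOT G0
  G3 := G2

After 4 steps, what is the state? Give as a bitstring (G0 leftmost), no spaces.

Step 1: G0=(0+1>=2)=0 G1=G0=0 G2=NOT G0=NOT 0=1 G3=G2=0 -> 0010
Step 2: G0=(1+0>=2)=0 G1=G0=0 G2=NOT G0=NOT 0=1 G3=G2=1 -> 0011
Step 3: G0=(1+1>=2)=1 G1=G0=0 G2=NOT G0=NOT 0=1 G3=G2=1 -> 1011
Step 4: G0=(1+1>=2)=1 G1=G0=1 G2=NOT G0=NOT 1=0 G3=G2=1 -> 1101

1101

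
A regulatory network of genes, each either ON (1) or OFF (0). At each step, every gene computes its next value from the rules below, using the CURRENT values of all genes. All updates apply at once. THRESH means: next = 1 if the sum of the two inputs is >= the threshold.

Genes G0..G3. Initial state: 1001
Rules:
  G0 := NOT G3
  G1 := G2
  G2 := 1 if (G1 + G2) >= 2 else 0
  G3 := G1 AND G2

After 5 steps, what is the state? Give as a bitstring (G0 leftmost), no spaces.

Step 1: G0=NOT G3=NOT 1=0 G1=G2=0 G2=(0+0>=2)=0 G3=G1&G2=0&0=0 -> 0000
Step 2: G0=NOT G3=NOT 0=1 G1=G2=0 G2=(0+0>=2)=0 G3=G1&G2=0&0=0 -> 1000
Step 3: G0=NOT G3=NOT 0=1 G1=G2=0 G2=(0+0>=2)=0 G3=G1&G2=0&0=0 -> 1000
Step 4: G0=NOT G3=NOT 0=1 G1=G2=0 G2=(0+0>=2)=0 G3=G1&G2=0&0=0 -> 1000
Step 5: G0=NOT G3=NOT 0=1 G1=G2=0 G2=(0+0>=2)=0 G3=G1&G2=0&0=0 -> 1000

1000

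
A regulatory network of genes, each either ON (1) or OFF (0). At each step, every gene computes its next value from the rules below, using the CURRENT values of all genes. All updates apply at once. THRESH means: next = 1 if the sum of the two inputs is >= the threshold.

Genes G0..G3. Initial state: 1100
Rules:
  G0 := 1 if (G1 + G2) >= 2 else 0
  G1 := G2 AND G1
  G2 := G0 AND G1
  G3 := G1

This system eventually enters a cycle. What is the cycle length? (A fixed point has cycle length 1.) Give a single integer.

Answer: 1

Derivation:
Step 0: 1100
Step 1: G0=(1+0>=2)=0 G1=G2&G1=0&1=0 G2=G0&G1=1&1=1 G3=G1=1 -> 0011
Step 2: G0=(0+1>=2)=0 G1=G2&G1=1&0=0 G2=G0&G1=0&0=0 G3=G1=0 -> 0000
Step 3: G0=(0+0>=2)=0 G1=G2&G1=0&0=0 G2=G0&G1=0&0=0 G3=G1=0 -> 0000
State from step 3 equals state from step 2 -> cycle length 1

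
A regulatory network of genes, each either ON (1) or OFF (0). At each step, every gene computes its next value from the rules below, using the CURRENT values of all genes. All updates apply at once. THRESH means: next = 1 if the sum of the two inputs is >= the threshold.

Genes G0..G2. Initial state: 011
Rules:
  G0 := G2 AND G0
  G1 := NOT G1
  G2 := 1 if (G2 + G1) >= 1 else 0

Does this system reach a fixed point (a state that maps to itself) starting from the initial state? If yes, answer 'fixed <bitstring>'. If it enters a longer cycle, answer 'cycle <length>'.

Answer: cycle 2

Derivation:
Step 0: 011
Step 1: G0=G2&G0=1&0=0 G1=NOT G1=NOT 1=0 G2=(1+1>=1)=1 -> 001
Step 2: G0=G2&G0=1&0=0 G1=NOT G1=NOT 0=1 G2=(1+0>=1)=1 -> 011
Cycle of length 2 starting at step 0 -> no fixed point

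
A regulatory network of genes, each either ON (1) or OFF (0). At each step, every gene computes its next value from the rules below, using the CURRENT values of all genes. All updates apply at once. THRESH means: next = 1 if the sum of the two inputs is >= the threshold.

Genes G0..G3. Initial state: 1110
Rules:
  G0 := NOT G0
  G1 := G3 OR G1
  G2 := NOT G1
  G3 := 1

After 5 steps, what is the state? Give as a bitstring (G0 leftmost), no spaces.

Step 1: G0=NOT G0=NOT 1=0 G1=G3|G1=0|1=1 G2=NOT G1=NOT 1=0 G3=1(const) -> 0101
Step 2: G0=NOT G0=NOT 0=1 G1=G3|G1=1|1=1 G2=NOT G1=NOT 1=0 G3=1(const) -> 1101
Step 3: G0=NOT G0=NOT 1=0 G1=G3|G1=1|1=1 G2=NOT G1=NOT 1=0 G3=1(const) -> 0101
Step 4: G0=NOT G0=NOT 0=1 G1=G3|G1=1|1=1 G2=NOT G1=NOT 1=0 G3=1(const) -> 1101
Step 5: G0=NOT G0=NOT 1=0 G1=G3|G1=1|1=1 G2=NOT G1=NOT 1=0 G3=1(const) -> 0101

0101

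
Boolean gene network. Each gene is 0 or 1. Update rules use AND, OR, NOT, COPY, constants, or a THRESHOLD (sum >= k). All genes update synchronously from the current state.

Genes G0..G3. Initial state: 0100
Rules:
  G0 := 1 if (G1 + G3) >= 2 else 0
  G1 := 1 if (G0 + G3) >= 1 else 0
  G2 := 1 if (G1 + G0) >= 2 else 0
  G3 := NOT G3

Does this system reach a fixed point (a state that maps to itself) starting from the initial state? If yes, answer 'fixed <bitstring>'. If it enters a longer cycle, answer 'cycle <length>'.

Answer: cycle 2

Derivation:
Step 0: 0100
Step 1: G0=(1+0>=2)=0 G1=(0+0>=1)=0 G2=(1+0>=2)=0 G3=NOT G3=NOT 0=1 -> 0001
Step 2: G0=(0+1>=2)=0 G1=(0+1>=1)=1 G2=(0+0>=2)=0 G3=NOT G3=NOT 1=0 -> 0100
Cycle of length 2 starting at step 0 -> no fixed point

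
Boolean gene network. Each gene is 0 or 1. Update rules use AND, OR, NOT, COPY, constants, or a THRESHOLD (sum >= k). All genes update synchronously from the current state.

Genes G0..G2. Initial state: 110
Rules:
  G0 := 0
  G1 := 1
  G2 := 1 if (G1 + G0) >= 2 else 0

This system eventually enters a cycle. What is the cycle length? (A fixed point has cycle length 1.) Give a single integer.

Answer: 1

Derivation:
Step 0: 110
Step 1: G0=0(const) G1=1(const) G2=(1+1>=2)=1 -> 011
Step 2: G0=0(const) G1=1(const) G2=(1+0>=2)=0 -> 010
Step 3: G0=0(const) G1=1(const) G2=(1+0>=2)=0 -> 010
State from step 3 equals state from step 2 -> cycle length 1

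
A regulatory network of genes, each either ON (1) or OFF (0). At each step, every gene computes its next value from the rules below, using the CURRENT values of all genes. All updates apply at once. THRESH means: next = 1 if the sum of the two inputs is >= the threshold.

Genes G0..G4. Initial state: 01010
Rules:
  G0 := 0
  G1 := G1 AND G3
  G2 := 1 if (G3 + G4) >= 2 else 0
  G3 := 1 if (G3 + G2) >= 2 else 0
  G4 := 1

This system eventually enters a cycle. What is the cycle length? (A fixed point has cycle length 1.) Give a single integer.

Answer: 1

Derivation:
Step 0: 01010
Step 1: G0=0(const) G1=G1&G3=1&1=1 G2=(1+0>=2)=0 G3=(1+0>=2)=0 G4=1(const) -> 01001
Step 2: G0=0(const) G1=G1&G3=1&0=0 G2=(0+1>=2)=0 G3=(0+0>=2)=0 G4=1(const) -> 00001
Step 3: G0=0(const) G1=G1&G3=0&0=0 G2=(0+1>=2)=0 G3=(0+0>=2)=0 G4=1(const) -> 00001
State from step 3 equals state from step 2 -> cycle length 1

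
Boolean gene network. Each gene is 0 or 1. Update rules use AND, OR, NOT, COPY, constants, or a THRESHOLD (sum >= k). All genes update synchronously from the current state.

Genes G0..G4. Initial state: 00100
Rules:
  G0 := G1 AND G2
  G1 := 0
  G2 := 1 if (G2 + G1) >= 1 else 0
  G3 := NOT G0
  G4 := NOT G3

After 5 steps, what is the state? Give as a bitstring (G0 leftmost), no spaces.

Step 1: G0=G1&G2=0&1=0 G1=0(const) G2=(1+0>=1)=1 G3=NOT G0=NOT 0=1 G4=NOT G3=NOT 0=1 -> 00111
Step 2: G0=G1&G2=0&1=0 G1=0(const) G2=(1+0>=1)=1 G3=NOT G0=NOT 0=1 G4=NOT G3=NOT 1=0 -> 00110
Step 3: G0=G1&G2=0&1=0 G1=0(const) G2=(1+0>=1)=1 G3=NOT G0=NOT 0=1 G4=NOT G3=NOT 1=0 -> 00110
Step 4: G0=G1&G2=0&1=0 G1=0(const) G2=(1+0>=1)=1 G3=NOT G0=NOT 0=1 G4=NOT G3=NOT 1=0 -> 00110
Step 5: G0=G1&G2=0&1=0 G1=0(const) G2=(1+0>=1)=1 G3=NOT G0=NOT 0=1 G4=NOT G3=NOT 1=0 -> 00110

00110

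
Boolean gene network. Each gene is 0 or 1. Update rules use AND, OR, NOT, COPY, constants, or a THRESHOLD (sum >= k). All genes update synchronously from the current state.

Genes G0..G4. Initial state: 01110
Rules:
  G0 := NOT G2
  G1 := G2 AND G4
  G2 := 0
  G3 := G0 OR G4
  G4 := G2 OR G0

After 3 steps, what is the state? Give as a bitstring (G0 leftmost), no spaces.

Step 1: G0=NOT G2=NOT 1=0 G1=G2&G4=1&0=0 G2=0(const) G3=G0|G4=0|0=0 G4=G2|G0=1|0=1 -> 00001
Step 2: G0=NOT G2=NOT 0=1 G1=G2&G4=0&1=0 G2=0(const) G3=G0|G4=0|1=1 G4=G2|G0=0|0=0 -> 10010
Step 3: G0=NOT G2=NOT 0=1 G1=G2&G4=0&0=0 G2=0(const) G3=G0|G4=1|0=1 G4=G2|G0=0|1=1 -> 10011

10011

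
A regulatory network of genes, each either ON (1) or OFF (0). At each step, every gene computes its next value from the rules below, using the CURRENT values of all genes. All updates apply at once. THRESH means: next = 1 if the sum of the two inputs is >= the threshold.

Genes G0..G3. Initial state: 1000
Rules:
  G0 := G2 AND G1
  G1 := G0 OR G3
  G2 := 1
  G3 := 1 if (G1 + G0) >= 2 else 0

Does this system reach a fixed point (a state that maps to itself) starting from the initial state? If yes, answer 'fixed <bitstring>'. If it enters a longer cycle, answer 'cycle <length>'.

Answer: cycle 2

Derivation:
Step 0: 1000
Step 1: G0=G2&G1=0&0=0 G1=G0|G3=1|0=1 G2=1(const) G3=(0+1>=2)=0 -> 0110
Step 2: G0=G2&G1=1&1=1 G1=G0|G3=0|0=0 G2=1(const) G3=(1+0>=2)=0 -> 1010
Step 3: G0=G2&G1=1&0=0 G1=G0|G3=1|0=1 G2=1(const) G3=(0+1>=2)=0 -> 0110
Cycle of length 2 starting at step 1 -> no fixed point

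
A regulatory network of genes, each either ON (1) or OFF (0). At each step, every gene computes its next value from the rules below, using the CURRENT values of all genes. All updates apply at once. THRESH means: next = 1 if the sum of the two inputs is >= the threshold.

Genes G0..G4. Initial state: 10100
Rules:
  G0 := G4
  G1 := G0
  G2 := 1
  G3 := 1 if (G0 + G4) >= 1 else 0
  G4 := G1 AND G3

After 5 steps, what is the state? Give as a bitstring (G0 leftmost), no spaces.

Step 1: G0=G4=0 G1=G0=1 G2=1(const) G3=(1+0>=1)=1 G4=G1&G3=0&0=0 -> 01110
Step 2: G0=G4=0 G1=G0=0 G2=1(const) G3=(0+0>=1)=0 G4=G1&G3=1&1=1 -> 00101
Step 3: G0=G4=1 G1=G0=0 G2=1(const) G3=(0+1>=1)=1 G4=G1&G3=0&0=0 -> 10110
Step 4: G0=G4=0 G1=G0=1 G2=1(const) G3=(1+0>=1)=1 G4=G1&G3=0&1=0 -> 01110
Step 5: G0=G4=0 G1=G0=0 G2=1(const) G3=(0+0>=1)=0 G4=G1&G3=1&1=1 -> 00101

00101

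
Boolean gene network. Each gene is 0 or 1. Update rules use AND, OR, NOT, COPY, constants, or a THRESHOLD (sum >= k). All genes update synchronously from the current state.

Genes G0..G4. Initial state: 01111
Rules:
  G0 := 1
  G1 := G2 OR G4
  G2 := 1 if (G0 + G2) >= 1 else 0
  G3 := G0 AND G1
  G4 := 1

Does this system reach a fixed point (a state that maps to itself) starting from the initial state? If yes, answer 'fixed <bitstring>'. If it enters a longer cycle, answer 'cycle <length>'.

Step 0: 01111
Step 1: G0=1(const) G1=G2|G4=1|1=1 G2=(0+1>=1)=1 G3=G0&G1=0&1=0 G4=1(const) -> 11101
Step 2: G0=1(const) G1=G2|G4=1|1=1 G2=(1+1>=1)=1 G3=G0&G1=1&1=1 G4=1(const) -> 11111
Step 3: G0=1(const) G1=G2|G4=1|1=1 G2=(1+1>=1)=1 G3=G0&G1=1&1=1 G4=1(const) -> 11111
Fixed point reached at step 2: 11111

Answer: fixed 11111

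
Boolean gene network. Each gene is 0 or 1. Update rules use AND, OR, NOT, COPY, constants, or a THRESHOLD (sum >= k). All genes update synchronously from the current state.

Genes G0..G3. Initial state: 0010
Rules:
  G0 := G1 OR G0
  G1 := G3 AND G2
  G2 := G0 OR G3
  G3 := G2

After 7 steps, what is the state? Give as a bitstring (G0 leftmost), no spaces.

Step 1: G0=G1|G0=0|0=0 G1=G3&G2=0&1=0 G2=G0|G3=0|0=0 G3=G2=1 -> 0001
Step 2: G0=G1|G0=0|0=0 G1=G3&G2=1&0=0 G2=G0|G3=0|1=1 G3=G2=0 -> 0010
Step 3: G0=G1|G0=0|0=0 G1=G3&G2=0&1=0 G2=G0|G3=0|0=0 G3=G2=1 -> 0001
Step 4: G0=G1|G0=0|0=0 G1=G3&G2=1&0=0 G2=G0|G3=0|1=1 G3=G2=0 -> 0010
Step 5: G0=G1|G0=0|0=0 G1=G3&G2=0&1=0 G2=G0|G3=0|0=0 G3=G2=1 -> 0001
Step 6: G0=G1|G0=0|0=0 G1=G3&G2=1&0=0 G2=G0|G3=0|1=1 G3=G2=0 -> 0010
Step 7: G0=G1|G0=0|0=0 G1=G3&G2=0&1=0 G2=G0|G3=0|0=0 G3=G2=1 -> 0001

0001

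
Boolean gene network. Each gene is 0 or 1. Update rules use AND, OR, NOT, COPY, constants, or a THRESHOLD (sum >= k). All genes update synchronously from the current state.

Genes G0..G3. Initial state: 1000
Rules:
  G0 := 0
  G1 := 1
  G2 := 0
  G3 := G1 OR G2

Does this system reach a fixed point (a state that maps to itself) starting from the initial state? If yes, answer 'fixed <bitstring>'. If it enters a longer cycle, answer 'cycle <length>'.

Step 0: 1000
Step 1: G0=0(const) G1=1(const) G2=0(const) G3=G1|G2=0|0=0 -> 0100
Step 2: G0=0(const) G1=1(const) G2=0(const) G3=G1|G2=1|0=1 -> 0101
Step 3: G0=0(const) G1=1(const) G2=0(const) G3=G1|G2=1|0=1 -> 0101
Fixed point reached at step 2: 0101

Answer: fixed 0101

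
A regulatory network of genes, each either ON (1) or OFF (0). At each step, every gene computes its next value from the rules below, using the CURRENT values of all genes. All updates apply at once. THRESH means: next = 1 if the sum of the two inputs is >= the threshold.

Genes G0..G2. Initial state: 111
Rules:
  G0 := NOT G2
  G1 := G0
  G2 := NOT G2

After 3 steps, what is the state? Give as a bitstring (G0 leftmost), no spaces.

Step 1: G0=NOT G2=NOT 1=0 G1=G0=1 G2=NOT G2=NOT 1=0 -> 010
Step 2: G0=NOT G2=NOT 0=1 G1=G0=0 G2=NOT G2=NOT 0=1 -> 101
Step 3: G0=NOT G2=NOT 1=0 G1=G0=1 G2=NOT G2=NOT 1=0 -> 010

010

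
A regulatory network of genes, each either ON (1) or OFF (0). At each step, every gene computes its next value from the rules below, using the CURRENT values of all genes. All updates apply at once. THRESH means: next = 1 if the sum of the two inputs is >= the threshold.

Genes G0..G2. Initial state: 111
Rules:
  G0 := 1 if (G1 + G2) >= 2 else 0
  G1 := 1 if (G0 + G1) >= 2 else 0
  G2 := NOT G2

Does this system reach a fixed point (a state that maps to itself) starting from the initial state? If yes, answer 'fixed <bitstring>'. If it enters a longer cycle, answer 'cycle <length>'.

Answer: cycle 2

Derivation:
Step 0: 111
Step 1: G0=(1+1>=2)=1 G1=(1+1>=2)=1 G2=NOT G2=NOT 1=0 -> 110
Step 2: G0=(1+0>=2)=0 G1=(1+1>=2)=1 G2=NOT G2=NOT 0=1 -> 011
Step 3: G0=(1+1>=2)=1 G1=(0+1>=2)=0 G2=NOT G2=NOT 1=0 -> 100
Step 4: G0=(0+0>=2)=0 G1=(1+0>=2)=0 G2=NOT G2=NOT 0=1 -> 001
Step 5: G0=(0+1>=2)=0 G1=(0+0>=2)=0 G2=NOT G2=NOT 1=0 -> 000
Step 6: G0=(0+0>=2)=0 G1=(0+0>=2)=0 G2=NOT G2=NOT 0=1 -> 001
Cycle of length 2 starting at step 4 -> no fixed point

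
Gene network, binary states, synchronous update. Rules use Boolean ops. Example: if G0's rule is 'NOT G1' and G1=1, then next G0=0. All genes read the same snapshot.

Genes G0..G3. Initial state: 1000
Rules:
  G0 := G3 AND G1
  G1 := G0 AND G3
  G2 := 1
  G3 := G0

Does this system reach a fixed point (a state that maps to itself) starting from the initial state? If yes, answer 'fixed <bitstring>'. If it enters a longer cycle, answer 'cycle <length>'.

Step 0: 1000
Step 1: G0=G3&G1=0&0=0 G1=G0&G3=1&0=0 G2=1(const) G3=G0=1 -> 0011
Step 2: G0=G3&G1=1&0=0 G1=G0&G3=0&1=0 G2=1(const) G3=G0=0 -> 0010
Step 3: G0=G3&G1=0&0=0 G1=G0&G3=0&0=0 G2=1(const) G3=G0=0 -> 0010
Fixed point reached at step 2: 0010

Answer: fixed 0010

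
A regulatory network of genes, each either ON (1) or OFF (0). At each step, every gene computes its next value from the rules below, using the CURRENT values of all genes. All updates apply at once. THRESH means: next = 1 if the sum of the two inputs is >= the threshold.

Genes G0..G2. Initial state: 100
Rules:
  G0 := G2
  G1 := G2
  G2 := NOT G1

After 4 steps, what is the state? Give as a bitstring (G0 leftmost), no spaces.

Step 1: G0=G2=0 G1=G2=0 G2=NOT G1=NOT 0=1 -> 001
Step 2: G0=G2=1 G1=G2=1 G2=NOT G1=NOT 0=1 -> 111
Step 3: G0=G2=1 G1=G2=1 G2=NOT G1=NOT 1=0 -> 110
Step 4: G0=G2=0 G1=G2=0 G2=NOT G1=NOT 1=0 -> 000

000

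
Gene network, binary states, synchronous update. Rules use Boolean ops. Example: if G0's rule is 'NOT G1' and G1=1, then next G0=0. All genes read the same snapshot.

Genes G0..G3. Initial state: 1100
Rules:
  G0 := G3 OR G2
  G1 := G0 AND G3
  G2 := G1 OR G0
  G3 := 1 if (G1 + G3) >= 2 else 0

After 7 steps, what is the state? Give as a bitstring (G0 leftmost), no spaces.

Step 1: G0=G3|G2=0|0=0 G1=G0&G3=1&0=0 G2=G1|G0=1|1=1 G3=(1+0>=2)=0 -> 0010
Step 2: G0=G3|G2=0|1=1 G1=G0&G3=0&0=0 G2=G1|G0=0|0=0 G3=(0+0>=2)=0 -> 1000
Step 3: G0=G3|G2=0|0=0 G1=G0&G3=1&0=0 G2=G1|G0=0|1=1 G3=(0+0>=2)=0 -> 0010
Step 4: G0=G3|G2=0|1=1 G1=G0&G3=0&0=0 G2=G1|G0=0|0=0 G3=(0+0>=2)=0 -> 1000
Step 5: G0=G3|G2=0|0=0 G1=G0&G3=1&0=0 G2=G1|G0=0|1=1 G3=(0+0>=2)=0 -> 0010
Step 6: G0=G3|G2=0|1=1 G1=G0&G3=0&0=0 G2=G1|G0=0|0=0 G3=(0+0>=2)=0 -> 1000
Step 7: G0=G3|G2=0|0=0 G1=G0&G3=1&0=0 G2=G1|G0=0|1=1 G3=(0+0>=2)=0 -> 0010

0010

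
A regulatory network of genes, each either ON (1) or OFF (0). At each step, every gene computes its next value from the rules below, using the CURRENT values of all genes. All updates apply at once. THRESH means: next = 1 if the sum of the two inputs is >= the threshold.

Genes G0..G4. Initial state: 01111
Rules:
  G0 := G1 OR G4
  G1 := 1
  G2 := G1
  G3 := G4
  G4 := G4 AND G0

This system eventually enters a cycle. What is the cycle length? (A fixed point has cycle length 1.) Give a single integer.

Step 0: 01111
Step 1: G0=G1|G4=1|1=1 G1=1(const) G2=G1=1 G3=G4=1 G4=G4&G0=1&0=0 -> 11110
Step 2: G0=G1|G4=1|0=1 G1=1(const) G2=G1=1 G3=G4=0 G4=G4&G0=0&1=0 -> 11100
Step 3: G0=G1|G4=1|0=1 G1=1(const) G2=G1=1 G3=G4=0 G4=G4&G0=0&1=0 -> 11100
State from step 3 equals state from step 2 -> cycle length 1

Answer: 1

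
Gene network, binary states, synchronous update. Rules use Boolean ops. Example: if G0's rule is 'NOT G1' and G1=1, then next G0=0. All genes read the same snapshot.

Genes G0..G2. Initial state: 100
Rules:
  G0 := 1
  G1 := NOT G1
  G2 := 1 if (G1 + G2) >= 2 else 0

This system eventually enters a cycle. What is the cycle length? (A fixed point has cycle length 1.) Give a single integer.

Step 0: 100
Step 1: G0=1(const) G1=NOT G1=NOT 0=1 G2=(0+0>=2)=0 -> 110
Step 2: G0=1(const) G1=NOT G1=NOT 1=0 G2=(1+0>=2)=0 -> 100
State from step 2 equals state from step 0 -> cycle length 2

Answer: 2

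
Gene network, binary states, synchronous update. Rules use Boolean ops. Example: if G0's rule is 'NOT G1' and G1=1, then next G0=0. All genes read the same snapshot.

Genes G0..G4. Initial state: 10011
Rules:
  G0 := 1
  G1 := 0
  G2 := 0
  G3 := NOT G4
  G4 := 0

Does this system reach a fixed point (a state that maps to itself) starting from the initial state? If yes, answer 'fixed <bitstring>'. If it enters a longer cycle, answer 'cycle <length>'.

Step 0: 10011
Step 1: G0=1(const) G1=0(const) G2=0(const) G3=NOT G4=NOT 1=0 G4=0(const) -> 10000
Step 2: G0=1(const) G1=0(const) G2=0(const) G3=NOT G4=NOT 0=1 G4=0(const) -> 10010
Step 3: G0=1(const) G1=0(const) G2=0(const) G3=NOT G4=NOT 0=1 G4=0(const) -> 10010
Fixed point reached at step 2: 10010

Answer: fixed 10010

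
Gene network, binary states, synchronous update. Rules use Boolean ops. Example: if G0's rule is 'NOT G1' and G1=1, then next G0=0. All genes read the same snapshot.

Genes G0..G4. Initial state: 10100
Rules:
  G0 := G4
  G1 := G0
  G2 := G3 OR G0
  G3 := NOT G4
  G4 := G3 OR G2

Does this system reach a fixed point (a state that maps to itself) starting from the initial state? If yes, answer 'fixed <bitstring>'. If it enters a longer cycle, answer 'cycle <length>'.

Step 0: 10100
Step 1: G0=G4=0 G1=G0=1 G2=G3|G0=0|1=1 G3=NOT G4=NOT 0=1 G4=G3|G2=0|1=1 -> 01111
Step 2: G0=G4=1 G1=G0=0 G2=G3|G0=1|0=1 G3=NOT G4=NOT 1=0 G4=G3|G2=1|1=1 -> 10101
Step 3: G0=G4=1 G1=G0=1 G2=G3|G0=0|1=1 G3=NOT G4=NOT 1=0 G4=G3|G2=0|1=1 -> 11101
Step 4: G0=G4=1 G1=G0=1 G2=G3|G0=0|1=1 G3=NOT G4=NOT 1=0 G4=G3|G2=0|1=1 -> 11101
Fixed point reached at step 3: 11101

Answer: fixed 11101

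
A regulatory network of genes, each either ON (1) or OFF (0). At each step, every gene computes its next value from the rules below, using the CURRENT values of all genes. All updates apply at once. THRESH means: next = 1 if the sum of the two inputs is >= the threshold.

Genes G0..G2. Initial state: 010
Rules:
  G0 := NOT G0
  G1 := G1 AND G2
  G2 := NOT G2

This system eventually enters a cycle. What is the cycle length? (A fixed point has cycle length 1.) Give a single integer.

Answer: 2

Derivation:
Step 0: 010
Step 1: G0=NOT G0=NOT 0=1 G1=G1&G2=1&0=0 G2=NOT G2=NOT 0=1 -> 101
Step 2: G0=NOT G0=NOT 1=0 G1=G1&G2=0&1=0 G2=NOT G2=NOT 1=0 -> 000
Step 3: G0=NOT G0=NOT 0=1 G1=G1&G2=0&0=0 G2=NOT G2=NOT 0=1 -> 101
State from step 3 equals state from step 1 -> cycle length 2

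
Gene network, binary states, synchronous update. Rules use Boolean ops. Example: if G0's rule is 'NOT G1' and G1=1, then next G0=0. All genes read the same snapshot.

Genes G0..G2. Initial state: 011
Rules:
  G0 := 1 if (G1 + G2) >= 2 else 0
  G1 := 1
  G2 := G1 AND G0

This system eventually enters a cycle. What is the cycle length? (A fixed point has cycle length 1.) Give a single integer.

Answer: 2

Derivation:
Step 0: 011
Step 1: G0=(1+1>=2)=1 G1=1(const) G2=G1&G0=1&0=0 -> 110
Step 2: G0=(1+0>=2)=0 G1=1(const) G2=G1&G0=1&1=1 -> 011
State from step 2 equals state from step 0 -> cycle length 2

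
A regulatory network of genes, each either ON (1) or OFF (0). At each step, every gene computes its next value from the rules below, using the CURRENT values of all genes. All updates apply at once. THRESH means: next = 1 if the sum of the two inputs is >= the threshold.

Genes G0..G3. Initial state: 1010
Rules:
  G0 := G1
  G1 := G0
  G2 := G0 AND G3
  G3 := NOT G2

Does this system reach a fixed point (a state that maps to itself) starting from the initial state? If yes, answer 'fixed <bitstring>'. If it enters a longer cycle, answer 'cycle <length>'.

Answer: cycle 4

Derivation:
Step 0: 1010
Step 1: G0=G1=0 G1=G0=1 G2=G0&G3=1&0=0 G3=NOT G2=NOT 1=0 -> 0100
Step 2: G0=G1=1 G1=G0=0 G2=G0&G3=0&0=0 G3=NOT G2=NOT 0=1 -> 1001
Step 3: G0=G1=0 G1=G0=1 G2=G0&G3=1&1=1 G3=NOT G2=NOT 0=1 -> 0111
Step 4: G0=G1=1 G1=G0=0 G2=G0&G3=0&1=0 G3=NOT G2=NOT 1=0 -> 1000
Step 5: G0=G1=0 G1=G0=1 G2=G0&G3=1&0=0 G3=NOT G2=NOT 0=1 -> 0101
Step 6: G0=G1=1 G1=G0=0 G2=G0&G3=0&1=0 G3=NOT G2=NOT 0=1 -> 1001
Cycle of length 4 starting at step 2 -> no fixed point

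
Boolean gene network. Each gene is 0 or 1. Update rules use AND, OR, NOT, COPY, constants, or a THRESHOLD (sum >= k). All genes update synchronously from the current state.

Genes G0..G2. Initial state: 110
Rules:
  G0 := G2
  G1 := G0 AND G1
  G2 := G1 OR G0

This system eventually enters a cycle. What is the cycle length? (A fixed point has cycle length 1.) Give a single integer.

Step 0: 110
Step 1: G0=G2=0 G1=G0&G1=1&1=1 G2=G1|G0=1|1=1 -> 011
Step 2: G0=G2=1 G1=G0&G1=0&1=0 G2=G1|G0=1|0=1 -> 101
Step 3: G0=G2=1 G1=G0&G1=1&0=0 G2=G1|G0=0|1=1 -> 101
State from step 3 equals state from step 2 -> cycle length 1

Answer: 1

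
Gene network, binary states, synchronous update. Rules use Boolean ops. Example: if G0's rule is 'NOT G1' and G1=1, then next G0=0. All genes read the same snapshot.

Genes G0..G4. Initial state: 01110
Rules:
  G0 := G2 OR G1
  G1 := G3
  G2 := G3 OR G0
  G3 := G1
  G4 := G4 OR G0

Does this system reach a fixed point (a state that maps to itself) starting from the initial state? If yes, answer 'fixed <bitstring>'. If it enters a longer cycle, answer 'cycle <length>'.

Answer: fixed 11111

Derivation:
Step 0: 01110
Step 1: G0=G2|G1=1|1=1 G1=G3=1 G2=G3|G0=1|0=1 G3=G1=1 G4=G4|G0=0|0=0 -> 11110
Step 2: G0=G2|G1=1|1=1 G1=G3=1 G2=G3|G0=1|1=1 G3=G1=1 G4=G4|G0=0|1=1 -> 11111
Step 3: G0=G2|G1=1|1=1 G1=G3=1 G2=G3|G0=1|1=1 G3=G1=1 G4=G4|G0=1|1=1 -> 11111
Fixed point reached at step 2: 11111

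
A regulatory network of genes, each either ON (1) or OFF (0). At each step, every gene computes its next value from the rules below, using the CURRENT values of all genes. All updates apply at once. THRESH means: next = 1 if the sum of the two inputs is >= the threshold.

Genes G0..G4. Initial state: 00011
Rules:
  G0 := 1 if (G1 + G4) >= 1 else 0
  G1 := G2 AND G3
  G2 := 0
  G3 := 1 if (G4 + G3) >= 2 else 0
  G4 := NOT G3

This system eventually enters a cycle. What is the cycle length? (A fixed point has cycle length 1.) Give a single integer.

Answer: 1

Derivation:
Step 0: 00011
Step 1: G0=(0+1>=1)=1 G1=G2&G3=0&1=0 G2=0(const) G3=(1+1>=2)=1 G4=NOT G3=NOT 1=0 -> 10010
Step 2: G0=(0+0>=1)=0 G1=G2&G3=0&1=0 G2=0(const) G3=(0+1>=2)=0 G4=NOT G3=NOT 1=0 -> 00000
Step 3: G0=(0+0>=1)=0 G1=G2&G3=0&0=0 G2=0(const) G3=(0+0>=2)=0 G4=NOT G3=NOT 0=1 -> 00001
Step 4: G0=(0+1>=1)=1 G1=G2&G3=0&0=0 G2=0(const) G3=(1+0>=2)=0 G4=NOT G3=NOT 0=1 -> 10001
Step 5: G0=(0+1>=1)=1 G1=G2&G3=0&0=0 G2=0(const) G3=(1+0>=2)=0 G4=NOT G3=NOT 0=1 -> 10001
State from step 5 equals state from step 4 -> cycle length 1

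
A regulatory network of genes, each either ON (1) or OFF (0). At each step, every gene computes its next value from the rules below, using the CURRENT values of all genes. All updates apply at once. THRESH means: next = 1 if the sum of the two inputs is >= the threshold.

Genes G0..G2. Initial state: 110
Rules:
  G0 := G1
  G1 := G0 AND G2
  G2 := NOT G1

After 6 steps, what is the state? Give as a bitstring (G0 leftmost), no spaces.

Step 1: G0=G1=1 G1=G0&G2=1&0=0 G2=NOT G1=NOT 1=0 -> 100
Step 2: G0=G1=0 G1=G0&G2=1&0=0 G2=NOT G1=NOT 0=1 -> 001
Step 3: G0=G1=0 G1=G0&G2=0&1=0 G2=NOT G1=NOT 0=1 -> 001
Step 4: G0=G1=0 G1=G0&G2=0&1=0 G2=NOT G1=NOT 0=1 -> 001
Step 5: G0=G1=0 G1=G0&G2=0&1=0 G2=NOT G1=NOT 0=1 -> 001
Step 6: G0=G1=0 G1=G0&G2=0&1=0 G2=NOT G1=NOT 0=1 -> 001

001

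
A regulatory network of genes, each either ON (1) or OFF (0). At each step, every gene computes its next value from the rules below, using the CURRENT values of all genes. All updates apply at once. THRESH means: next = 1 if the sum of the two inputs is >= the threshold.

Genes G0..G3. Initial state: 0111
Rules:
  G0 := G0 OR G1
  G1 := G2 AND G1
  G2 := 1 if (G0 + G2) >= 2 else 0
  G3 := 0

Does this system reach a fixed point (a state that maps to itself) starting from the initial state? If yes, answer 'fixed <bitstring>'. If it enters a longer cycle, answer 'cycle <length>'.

Step 0: 0111
Step 1: G0=G0|G1=0|1=1 G1=G2&G1=1&1=1 G2=(0+1>=2)=0 G3=0(const) -> 1100
Step 2: G0=G0|G1=1|1=1 G1=G2&G1=0&1=0 G2=(1+0>=2)=0 G3=0(const) -> 1000
Step 3: G0=G0|G1=1|0=1 G1=G2&G1=0&0=0 G2=(1+0>=2)=0 G3=0(const) -> 1000
Fixed point reached at step 2: 1000

Answer: fixed 1000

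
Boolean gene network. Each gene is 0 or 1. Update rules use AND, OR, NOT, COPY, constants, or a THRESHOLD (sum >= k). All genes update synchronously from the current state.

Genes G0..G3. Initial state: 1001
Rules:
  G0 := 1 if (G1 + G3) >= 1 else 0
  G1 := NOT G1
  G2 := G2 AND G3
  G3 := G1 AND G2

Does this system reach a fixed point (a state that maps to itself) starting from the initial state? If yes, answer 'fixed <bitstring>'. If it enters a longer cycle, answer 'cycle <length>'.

Answer: cycle 2

Derivation:
Step 0: 1001
Step 1: G0=(0+1>=1)=1 G1=NOT G1=NOT 0=1 G2=G2&G3=0&1=0 G3=G1&G2=0&0=0 -> 1100
Step 2: G0=(1+0>=1)=1 G1=NOT G1=NOT 1=0 G2=G2&G3=0&0=0 G3=G1&G2=1&0=0 -> 1000
Step 3: G0=(0+0>=1)=0 G1=NOT G1=NOT 0=1 G2=G2&G3=0&0=0 G3=G1&G2=0&0=0 -> 0100
Step 4: G0=(1+0>=1)=1 G1=NOT G1=NOT 1=0 G2=G2&G3=0&0=0 G3=G1&G2=1&0=0 -> 1000
Cycle of length 2 starting at step 2 -> no fixed point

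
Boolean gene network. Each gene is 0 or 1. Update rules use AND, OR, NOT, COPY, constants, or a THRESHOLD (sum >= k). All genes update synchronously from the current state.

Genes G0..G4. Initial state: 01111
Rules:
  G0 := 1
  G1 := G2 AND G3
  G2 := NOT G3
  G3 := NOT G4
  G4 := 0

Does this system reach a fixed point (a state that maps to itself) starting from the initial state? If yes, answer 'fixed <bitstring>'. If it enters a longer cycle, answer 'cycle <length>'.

Answer: fixed 10010

Derivation:
Step 0: 01111
Step 1: G0=1(const) G1=G2&G3=1&1=1 G2=NOT G3=NOT 1=0 G3=NOT G4=NOT 1=0 G4=0(const) -> 11000
Step 2: G0=1(const) G1=G2&G3=0&0=0 G2=NOT G3=NOT 0=1 G3=NOT G4=NOT 0=1 G4=0(const) -> 10110
Step 3: G0=1(const) G1=G2&G3=1&1=1 G2=NOT G3=NOT 1=0 G3=NOT G4=NOT 0=1 G4=0(const) -> 11010
Step 4: G0=1(const) G1=G2&G3=0&1=0 G2=NOT G3=NOT 1=0 G3=NOT G4=NOT 0=1 G4=0(const) -> 10010
Step 5: G0=1(const) G1=G2&G3=0&1=0 G2=NOT G3=NOT 1=0 G3=NOT G4=NOT 0=1 G4=0(const) -> 10010
Fixed point reached at step 4: 10010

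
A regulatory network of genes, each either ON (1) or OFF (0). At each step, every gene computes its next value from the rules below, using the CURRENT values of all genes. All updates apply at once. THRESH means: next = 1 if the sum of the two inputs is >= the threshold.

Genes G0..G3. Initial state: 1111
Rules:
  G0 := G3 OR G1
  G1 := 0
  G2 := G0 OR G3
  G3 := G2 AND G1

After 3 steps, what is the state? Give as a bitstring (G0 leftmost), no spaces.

Step 1: G0=G3|G1=1|1=1 G1=0(const) G2=G0|G3=1|1=1 G3=G2&G1=1&1=1 -> 1011
Step 2: G0=G3|G1=1|0=1 G1=0(const) G2=G0|G3=1|1=1 G3=G2&G1=1&0=0 -> 1010
Step 3: G0=G3|G1=0|0=0 G1=0(const) G2=G0|G3=1|0=1 G3=G2&G1=1&0=0 -> 0010

0010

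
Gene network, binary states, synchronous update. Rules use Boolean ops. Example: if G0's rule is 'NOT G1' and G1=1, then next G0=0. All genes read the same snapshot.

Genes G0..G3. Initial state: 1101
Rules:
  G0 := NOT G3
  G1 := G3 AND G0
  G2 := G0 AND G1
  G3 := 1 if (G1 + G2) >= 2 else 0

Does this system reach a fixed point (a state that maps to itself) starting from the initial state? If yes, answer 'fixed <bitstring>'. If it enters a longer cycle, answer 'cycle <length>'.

Answer: fixed 1000

Derivation:
Step 0: 1101
Step 1: G0=NOT G3=NOT 1=0 G1=G3&G0=1&1=1 G2=G0&G1=1&1=1 G3=(1+0>=2)=0 -> 0110
Step 2: G0=NOT G3=NOT 0=1 G1=G3&G0=0&0=0 G2=G0&G1=0&1=0 G3=(1+1>=2)=1 -> 1001
Step 3: G0=NOT G3=NOT 1=0 G1=G3&G0=1&1=1 G2=G0&G1=1&0=0 G3=(0+0>=2)=0 -> 0100
Step 4: G0=NOT G3=NOT 0=1 G1=G3&G0=0&0=0 G2=G0&G1=0&1=0 G3=(1+0>=2)=0 -> 1000
Step 5: G0=NOT G3=NOT 0=1 G1=G3&G0=0&1=0 G2=G0&G1=1&0=0 G3=(0+0>=2)=0 -> 1000
Fixed point reached at step 4: 1000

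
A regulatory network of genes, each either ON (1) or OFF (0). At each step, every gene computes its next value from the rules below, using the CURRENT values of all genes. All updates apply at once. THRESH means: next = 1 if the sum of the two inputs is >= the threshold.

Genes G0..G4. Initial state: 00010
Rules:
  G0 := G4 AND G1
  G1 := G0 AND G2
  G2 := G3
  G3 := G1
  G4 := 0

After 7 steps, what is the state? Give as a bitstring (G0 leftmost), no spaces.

Step 1: G0=G4&G1=0&0=0 G1=G0&G2=0&0=0 G2=G3=1 G3=G1=0 G4=0(const) -> 00100
Step 2: G0=G4&G1=0&0=0 G1=G0&G2=0&1=0 G2=G3=0 G3=G1=0 G4=0(const) -> 00000
Step 3: G0=G4&G1=0&0=0 G1=G0&G2=0&0=0 G2=G3=0 G3=G1=0 G4=0(const) -> 00000
Step 4: G0=G4&G1=0&0=0 G1=G0&G2=0&0=0 G2=G3=0 G3=G1=0 G4=0(const) -> 00000
Step 5: G0=G4&G1=0&0=0 G1=G0&G2=0&0=0 G2=G3=0 G3=G1=0 G4=0(const) -> 00000
Step 6: G0=G4&G1=0&0=0 G1=G0&G2=0&0=0 G2=G3=0 G3=G1=0 G4=0(const) -> 00000
Step 7: G0=G4&G1=0&0=0 G1=G0&G2=0&0=0 G2=G3=0 G3=G1=0 G4=0(const) -> 00000

00000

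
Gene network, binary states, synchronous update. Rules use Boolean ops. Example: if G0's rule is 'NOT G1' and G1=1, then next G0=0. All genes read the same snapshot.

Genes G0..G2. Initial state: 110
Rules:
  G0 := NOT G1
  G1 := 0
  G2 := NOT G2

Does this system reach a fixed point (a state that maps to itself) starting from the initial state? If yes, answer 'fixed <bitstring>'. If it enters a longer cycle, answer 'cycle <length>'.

Step 0: 110
Step 1: G0=NOT G1=NOT 1=0 G1=0(const) G2=NOT G2=NOT 0=1 -> 001
Step 2: G0=NOT G1=NOT 0=1 G1=0(const) G2=NOT G2=NOT 1=0 -> 100
Step 3: G0=NOT G1=NOT 0=1 G1=0(const) G2=NOT G2=NOT 0=1 -> 101
Step 4: G0=NOT G1=NOT 0=1 G1=0(const) G2=NOT G2=NOT 1=0 -> 100
Cycle of length 2 starting at step 2 -> no fixed point

Answer: cycle 2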